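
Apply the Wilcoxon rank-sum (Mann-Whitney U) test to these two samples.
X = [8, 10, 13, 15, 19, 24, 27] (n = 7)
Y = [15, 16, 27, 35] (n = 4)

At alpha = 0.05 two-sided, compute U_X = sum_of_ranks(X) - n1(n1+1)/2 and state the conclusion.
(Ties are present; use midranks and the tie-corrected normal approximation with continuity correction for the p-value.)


Step 1: Combine and sort all 11 observations; assign midranks.
sorted (value, group): (8,X), (10,X), (13,X), (15,X), (15,Y), (16,Y), (19,X), (24,X), (27,X), (27,Y), (35,Y)
ranks: 8->1, 10->2, 13->3, 15->4.5, 15->4.5, 16->6, 19->7, 24->8, 27->9.5, 27->9.5, 35->11
Step 2: Rank sum for X: R1 = 1 + 2 + 3 + 4.5 + 7 + 8 + 9.5 = 35.
Step 3: U_X = R1 - n1(n1+1)/2 = 35 - 7*8/2 = 35 - 28 = 7.
       U_Y = n1*n2 - U_X = 28 - 7 = 21.
Step 4: Ties are present, so use the tie-corrected normal approximation (with continuity correction) for the p-value.
Step 5: p-value = 0.217200; compare to alpha = 0.05. fail to reject H0.

U_X = 7, p = 0.217200, fail to reject H0 at alpha = 0.05.


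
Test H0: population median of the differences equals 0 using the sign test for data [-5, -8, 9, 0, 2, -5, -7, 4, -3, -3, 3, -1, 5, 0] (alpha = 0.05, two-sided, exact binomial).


Step 1: Discard zero differences. Original n = 14; n_eff = number of nonzero differences = 12.
Nonzero differences (with sign): -5, -8, +9, +2, -5, -7, +4, -3, -3, +3, -1, +5
Step 2: Count signs: positive = 5, negative = 7.
Step 3: Under H0: P(positive) = 0.5, so the number of positives S ~ Bin(12, 0.5).
Step 4: Two-sided exact p-value = sum of Bin(12,0.5) probabilities at or below the observed probability = 0.774414.
Step 5: alpha = 0.05. fail to reject H0.

n_eff = 12, pos = 5, neg = 7, p = 0.774414, fail to reject H0.


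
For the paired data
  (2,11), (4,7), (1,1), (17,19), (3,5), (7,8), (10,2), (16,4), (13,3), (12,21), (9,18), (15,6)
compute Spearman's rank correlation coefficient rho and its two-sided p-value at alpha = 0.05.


Step 1: Rank x and y separately (midranks; no ties here).
rank(x): 2->2, 4->4, 1->1, 17->12, 3->3, 7->5, 10->7, 16->11, 13->9, 12->8, 9->6, 15->10
rank(y): 11->9, 7->7, 1->1, 19->11, 5->5, 8->8, 2->2, 4->4, 3->3, 21->12, 18->10, 6->6
Step 2: d_i = R_x(i) - R_y(i); compute d_i^2.
  (2-9)^2=49, (4-7)^2=9, (1-1)^2=0, (12-11)^2=1, (3-5)^2=4, (5-8)^2=9, (7-2)^2=25, (11-4)^2=49, (9-3)^2=36, (8-12)^2=16, (6-10)^2=16, (10-6)^2=16
sum(d^2) = 230.
Step 3: rho = 1 - 6*230 / (12*(12^2 - 1)) = 1 - 1380/1716 = 0.195804.
Step 4: Under H0, t = rho * sqrt((n-2)/(1-rho^2)) = 0.6314 ~ t(10).
Step 5: Two-sided p-value from the t-distribution with 10 df = 0.541936.
Step 6: alpha = 0.05. fail to reject H0.

rho = 0.1958, p = 0.541936, fail to reject H0 at alpha = 0.05.


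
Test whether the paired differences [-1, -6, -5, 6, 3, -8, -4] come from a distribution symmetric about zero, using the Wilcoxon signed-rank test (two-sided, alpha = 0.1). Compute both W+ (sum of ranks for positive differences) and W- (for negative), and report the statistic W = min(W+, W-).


Step 1: Drop any zero differences (none here) and take |d_i|.
|d| = [1, 6, 5, 6, 3, 8, 4]
Step 2: Midrank |d_i| (ties get averaged ranks).
ranks: |1|->1, |6|->5.5, |5|->4, |6|->5.5, |3|->2, |8|->7, |4|->3
Step 3: Attach original signs; sum ranks with positive sign and with negative sign.
W+ = 5.5 + 2 = 7.5
W- = 1 + 5.5 + 4 + 7 + 3 = 20.5
(Check: W+ + W- = 28 should equal n(n+1)/2 = 28.)
Step 4: Test statistic W = min(W+, W-) = 7.5.
Step 5: Ties in |d|, so use the tie-corrected normal approximation.
        E[W] = n(n+1)/4 = 7*8/4 = 14.
        Tie groups: |d|=6 (t=2); sum(t^3 - t) = 6.
        Var[W] = n(n+1)(2n+1)/24 - sum(t^3-t)/48 = 840/24 - 6/48 = 34.875.
        z = (W - E[W]) / sqrt(Var[W]) = (7.5 - 14) / 5.9055 = -1.1007.
        Two-sided p = 2*Phi(z) = 0.271041.
Step 6: alpha = 0.1. fail to reject H0.

W+ = 7.5, W- = 20.5, W = min = 7.5, p = 0.271041, fail to reject H0.


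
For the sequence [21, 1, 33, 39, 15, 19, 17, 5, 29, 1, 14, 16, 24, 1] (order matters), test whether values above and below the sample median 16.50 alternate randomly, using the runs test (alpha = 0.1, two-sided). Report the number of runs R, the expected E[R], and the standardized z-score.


Step 1: Compute median = 16.50; label A = above, B = below.
Labels in order: ABAABAABABBBAB  (n_A = 7, n_B = 7)
Step 2: Count runs R = 10.
Step 3: Under H0 (random ordering), E[R] = 2*n_A*n_B/(n_A+n_B) + 1 = 2*7*7/14 + 1 = 8.0000.
        Var[R] = 2*n_A*n_B*(2*n_A*n_B - n_A - n_B) / ((n_A+n_B)^2 * (n_A+n_B-1)) = 8232/2548 = 3.2308.
        SD[R] = 1.7974.
Step 4: Continuity-corrected z = (R - 0.5 - E[R]) / SD[R] = (10 - 0.5 - 8.0000) / 1.7974 = 0.8345.
Step 5: Two-sided p-value via normal approximation = 2*(1 - Phi(|z|)) = 0.403986.
Step 6: alpha = 0.1. fail to reject H0.

R = 10, z = 0.8345, p = 0.403986, fail to reject H0.


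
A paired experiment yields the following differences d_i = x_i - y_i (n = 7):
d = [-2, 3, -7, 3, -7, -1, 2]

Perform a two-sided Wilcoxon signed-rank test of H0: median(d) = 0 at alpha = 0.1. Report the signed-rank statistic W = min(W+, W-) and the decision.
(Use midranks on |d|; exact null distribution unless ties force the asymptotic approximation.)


Step 1: Drop any zero differences (none here) and take |d_i|.
|d| = [2, 3, 7, 3, 7, 1, 2]
Step 2: Midrank |d_i| (ties get averaged ranks).
ranks: |2|->2.5, |3|->4.5, |7|->6.5, |3|->4.5, |7|->6.5, |1|->1, |2|->2.5
Step 3: Attach original signs; sum ranks with positive sign and with negative sign.
W+ = 4.5 + 4.5 + 2.5 = 11.5
W- = 2.5 + 6.5 + 6.5 + 1 = 16.5
(Check: W+ + W- = 28 should equal n(n+1)/2 = 28.)
Step 4: Test statistic W = min(W+, W-) = 11.5.
Step 5: Ties in |d|, so use the tie-corrected normal approximation.
        E[W] = n(n+1)/4 = 7*8/4 = 14.
        Tie groups: |d|=2 (t=2), |d|=3 (t=2), |d|=7 (t=2); sum(t^3 - t) = 18.
        Var[W] = n(n+1)(2n+1)/24 - sum(t^3-t)/48 = 840/24 - 18/48 = 34.625.
        z = (W - E[W]) / sqrt(Var[W]) = (11.5 - 14) / 5.8843 = -0.4249.
        Two-sided p = 2*Phi(z) = 0.670939.
Step 6: alpha = 0.1. fail to reject H0.

W+ = 11.5, W- = 16.5, W = min = 11.5, p = 0.670939, fail to reject H0.


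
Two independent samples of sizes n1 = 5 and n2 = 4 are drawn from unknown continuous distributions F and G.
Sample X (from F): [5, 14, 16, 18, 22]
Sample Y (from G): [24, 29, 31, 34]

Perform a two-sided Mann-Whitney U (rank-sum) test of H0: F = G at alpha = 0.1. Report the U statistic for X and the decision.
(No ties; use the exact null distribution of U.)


Step 1: Combine and sort all 9 observations; assign midranks.
sorted (value, group): (5,X), (14,X), (16,X), (18,X), (22,X), (24,Y), (29,Y), (31,Y), (34,Y)
ranks: 5->1, 14->2, 16->3, 18->4, 22->5, 24->6, 29->7, 31->8, 34->9
Step 2: Rank sum for X: R1 = 1 + 2 + 3 + 4 + 5 = 15.
Step 3: U_X = R1 - n1(n1+1)/2 = 15 - 5*6/2 = 15 - 15 = 0.
       U_Y = n1*n2 - U_X = 20 - 0 = 20.
Step 4: No ties, so the exact null distribution of U (based on enumerating the C(9,5) = 126 equally likely rank assignments) gives the two-sided p-value.
Step 5: p-value = 0.015873; compare to alpha = 0.1. reject H0.

U_X = 0, p = 0.015873, reject H0 at alpha = 0.1.


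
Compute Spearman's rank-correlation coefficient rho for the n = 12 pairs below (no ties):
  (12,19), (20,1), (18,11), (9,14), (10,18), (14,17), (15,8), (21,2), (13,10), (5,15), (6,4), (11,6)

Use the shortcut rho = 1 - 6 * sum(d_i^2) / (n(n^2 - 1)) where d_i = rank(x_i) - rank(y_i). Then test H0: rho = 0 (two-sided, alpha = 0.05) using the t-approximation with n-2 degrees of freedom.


Step 1: Rank x and y separately (midranks; no ties here).
rank(x): 12->6, 20->11, 18->10, 9->3, 10->4, 14->8, 15->9, 21->12, 13->7, 5->1, 6->2, 11->5
rank(y): 19->12, 1->1, 11->7, 14->8, 18->11, 17->10, 8->5, 2->2, 10->6, 15->9, 4->3, 6->4
Step 2: d_i = R_x(i) - R_y(i); compute d_i^2.
  (6-12)^2=36, (11-1)^2=100, (10-7)^2=9, (3-8)^2=25, (4-11)^2=49, (8-10)^2=4, (9-5)^2=16, (12-2)^2=100, (7-6)^2=1, (1-9)^2=64, (2-3)^2=1, (5-4)^2=1
sum(d^2) = 406.
Step 3: rho = 1 - 6*406 / (12*(12^2 - 1)) = 1 - 2436/1716 = -0.419580.
Step 4: Under H0, t = rho * sqrt((n-2)/(1-rho^2)) = -1.4617 ~ t(10).
Step 5: Two-sided p-value from the t-distribution with 10 df = 0.174519.
Step 6: alpha = 0.05. fail to reject H0.

rho = -0.4196, p = 0.174519, fail to reject H0 at alpha = 0.05.


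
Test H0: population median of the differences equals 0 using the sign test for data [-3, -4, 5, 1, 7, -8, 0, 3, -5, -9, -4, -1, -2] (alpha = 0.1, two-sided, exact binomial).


Step 1: Discard zero differences. Original n = 13; n_eff = number of nonzero differences = 12.
Nonzero differences (with sign): -3, -4, +5, +1, +7, -8, +3, -5, -9, -4, -1, -2
Step 2: Count signs: positive = 4, negative = 8.
Step 3: Under H0: P(positive) = 0.5, so the number of positives S ~ Bin(12, 0.5).
Step 4: Two-sided exact p-value = sum of Bin(12,0.5) probabilities at or below the observed probability = 0.387695.
Step 5: alpha = 0.1. fail to reject H0.

n_eff = 12, pos = 4, neg = 8, p = 0.387695, fail to reject H0.


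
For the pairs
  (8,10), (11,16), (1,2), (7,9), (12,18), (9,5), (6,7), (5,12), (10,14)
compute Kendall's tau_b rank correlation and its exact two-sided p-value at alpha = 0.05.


Step 1: Enumerate the 36 unordered pairs (i,j) with i<j and classify each by sign(x_j-x_i) * sign(y_j-y_i).
  (1,2):dx=+3,dy=+6->C; (1,3):dx=-7,dy=-8->C; (1,4):dx=-1,dy=-1->C; (1,5):dx=+4,dy=+8->C
  (1,6):dx=+1,dy=-5->D; (1,7):dx=-2,dy=-3->C; (1,8):dx=-3,dy=+2->D; (1,9):dx=+2,dy=+4->C
  (2,3):dx=-10,dy=-14->C; (2,4):dx=-4,dy=-7->C; (2,5):dx=+1,dy=+2->C; (2,6):dx=-2,dy=-11->C
  (2,7):dx=-5,dy=-9->C; (2,8):dx=-6,dy=-4->C; (2,9):dx=-1,dy=-2->C; (3,4):dx=+6,dy=+7->C
  (3,5):dx=+11,dy=+16->C; (3,6):dx=+8,dy=+3->C; (3,7):dx=+5,dy=+5->C; (3,8):dx=+4,dy=+10->C
  (3,9):dx=+9,dy=+12->C; (4,5):dx=+5,dy=+9->C; (4,6):dx=+2,dy=-4->D; (4,7):dx=-1,dy=-2->C
  (4,8):dx=-2,dy=+3->D; (4,9):dx=+3,dy=+5->C; (5,6):dx=-3,dy=-13->C; (5,7):dx=-6,dy=-11->C
  (5,8):dx=-7,dy=-6->C; (5,9):dx=-2,dy=-4->C; (6,7):dx=-3,dy=+2->D; (6,8):dx=-4,dy=+7->D
  (6,9):dx=+1,dy=+9->C; (7,8):dx=-1,dy=+5->D; (7,9):dx=+4,dy=+7->C; (8,9):dx=+5,dy=+2->C
Step 2: C = 29, D = 7, total pairs = 36.
Step 3: tau = (C - D)/(n(n-1)/2) = (29 - 7)/36 = 0.611111.
Step 4: Exact two-sided p-value (enumerate n! = 362880 permutations of y under H0): p = 0.024741.
Step 5: alpha = 0.05. reject H0.

tau_b = 0.6111 (C=29, D=7), p = 0.024741, reject H0.


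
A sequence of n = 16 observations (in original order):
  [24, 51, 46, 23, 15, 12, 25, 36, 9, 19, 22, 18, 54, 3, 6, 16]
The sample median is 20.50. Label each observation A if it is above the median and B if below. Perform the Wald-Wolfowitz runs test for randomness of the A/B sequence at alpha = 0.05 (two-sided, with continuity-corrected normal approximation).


Step 1: Compute median = 20.50; label A = above, B = below.
Labels in order: AAAABBAABBABABBB  (n_A = 8, n_B = 8)
Step 2: Count runs R = 8.
Step 3: Under H0 (random ordering), E[R] = 2*n_A*n_B/(n_A+n_B) + 1 = 2*8*8/16 + 1 = 9.0000.
        Var[R] = 2*n_A*n_B*(2*n_A*n_B - n_A - n_B) / ((n_A+n_B)^2 * (n_A+n_B-1)) = 14336/3840 = 3.7333.
        SD[R] = 1.9322.
Step 4: Continuity-corrected z = (R + 0.5 - E[R]) / SD[R] = (8 + 0.5 - 9.0000) / 1.9322 = -0.2588.
Step 5: Two-sided p-value via normal approximation = 2*(1 - Phi(|z|)) = 0.795809.
Step 6: alpha = 0.05. fail to reject H0.

R = 8, z = -0.2588, p = 0.795809, fail to reject H0.


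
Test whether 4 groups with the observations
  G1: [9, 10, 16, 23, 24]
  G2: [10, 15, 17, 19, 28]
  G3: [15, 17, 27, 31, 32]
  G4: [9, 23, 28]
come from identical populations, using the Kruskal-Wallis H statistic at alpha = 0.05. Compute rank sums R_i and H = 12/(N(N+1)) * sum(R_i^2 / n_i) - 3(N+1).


Step 1: Combine all N = 18 observations and assign midranks.
sorted (value, group, rank): (9,G1,1.5), (9,G4,1.5), (10,G1,3.5), (10,G2,3.5), (15,G2,5.5), (15,G3,5.5), (16,G1,7), (17,G2,8.5), (17,G3,8.5), (19,G2,10), (23,G1,11.5), (23,G4,11.5), (24,G1,13), (27,G3,14), (28,G2,15.5), (28,G4,15.5), (31,G3,17), (32,G3,18)
Step 2: Sum ranks within each group.
R_1 = 36.5 (n_1 = 5)
R_2 = 43 (n_2 = 5)
R_3 = 63 (n_3 = 5)
R_4 = 28.5 (n_4 = 3)
Step 3: H = 12/(N(N+1)) * sum(R_i^2/n_i) - 3(N+1)
     = 12/(18*19) * (36.5^2/5 + 43^2/5 + 63^2/5 + 28.5^2/3) - 3*19
     = 0.035088 * 1700.8 - 57
     = 2.677193.
Step 4: Ties present; correction factor C = 1 - 36/(18^3 - 18) = 0.993808. Corrected H = 2.677193 / 0.993808 = 2.693873.
Step 5: Under H0, H ~ chi^2(3); p-value = 0.441269.
Step 6: alpha = 0.05. fail to reject H0.

H = 2.6939, df = 3, p = 0.441269, fail to reject H0.


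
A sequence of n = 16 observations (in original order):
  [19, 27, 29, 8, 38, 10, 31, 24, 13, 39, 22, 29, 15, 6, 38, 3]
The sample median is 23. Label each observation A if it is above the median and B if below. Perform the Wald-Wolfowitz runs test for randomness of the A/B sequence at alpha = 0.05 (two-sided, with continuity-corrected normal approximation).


Step 1: Compute median = 23; label A = above, B = below.
Labels in order: BAABABAABABABBAB  (n_A = 8, n_B = 8)
Step 2: Count runs R = 13.
Step 3: Under H0 (random ordering), E[R] = 2*n_A*n_B/(n_A+n_B) + 1 = 2*8*8/16 + 1 = 9.0000.
        Var[R] = 2*n_A*n_B*(2*n_A*n_B - n_A - n_B) / ((n_A+n_B)^2 * (n_A+n_B-1)) = 14336/3840 = 3.7333.
        SD[R] = 1.9322.
Step 4: Continuity-corrected z = (R - 0.5 - E[R]) / SD[R] = (13 - 0.5 - 9.0000) / 1.9322 = 1.8114.
Step 5: Two-sided p-value via normal approximation = 2*(1 - Phi(|z|)) = 0.070076.
Step 6: alpha = 0.05. fail to reject H0.

R = 13, z = 1.8114, p = 0.070076, fail to reject H0.


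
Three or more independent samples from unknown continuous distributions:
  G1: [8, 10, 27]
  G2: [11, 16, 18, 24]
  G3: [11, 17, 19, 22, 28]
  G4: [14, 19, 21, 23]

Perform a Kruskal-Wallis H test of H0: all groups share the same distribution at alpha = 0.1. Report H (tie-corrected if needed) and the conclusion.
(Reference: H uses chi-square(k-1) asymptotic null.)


Step 1: Combine all N = 16 observations and assign midranks.
sorted (value, group, rank): (8,G1,1), (10,G1,2), (11,G2,3.5), (11,G3,3.5), (14,G4,5), (16,G2,6), (17,G3,7), (18,G2,8), (19,G3,9.5), (19,G4,9.5), (21,G4,11), (22,G3,12), (23,G4,13), (24,G2,14), (27,G1,15), (28,G3,16)
Step 2: Sum ranks within each group.
R_1 = 18 (n_1 = 3)
R_2 = 31.5 (n_2 = 4)
R_3 = 48 (n_3 = 5)
R_4 = 38.5 (n_4 = 4)
Step 3: H = 12/(N(N+1)) * sum(R_i^2/n_i) - 3(N+1)
     = 12/(16*17) * (18^2/3 + 31.5^2/4 + 48^2/5 + 38.5^2/4) - 3*17
     = 0.044118 * 1187.42 - 51
     = 1.386397.
Step 4: Ties present; correction factor C = 1 - 12/(16^3 - 16) = 0.997059. Corrected H = 1.386397 / 0.997059 = 1.390487.
Step 5: Under H0, H ~ chi^2(3); p-value = 0.707766.
Step 6: alpha = 0.1. fail to reject H0.

H = 1.3905, df = 3, p = 0.707766, fail to reject H0.


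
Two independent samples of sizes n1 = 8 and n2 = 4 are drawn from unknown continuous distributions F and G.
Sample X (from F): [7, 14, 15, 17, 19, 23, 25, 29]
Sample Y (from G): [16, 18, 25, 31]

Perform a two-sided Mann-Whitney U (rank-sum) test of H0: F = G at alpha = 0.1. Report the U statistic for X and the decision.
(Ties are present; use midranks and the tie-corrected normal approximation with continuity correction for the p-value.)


Step 1: Combine and sort all 12 observations; assign midranks.
sorted (value, group): (7,X), (14,X), (15,X), (16,Y), (17,X), (18,Y), (19,X), (23,X), (25,X), (25,Y), (29,X), (31,Y)
ranks: 7->1, 14->2, 15->3, 16->4, 17->5, 18->6, 19->7, 23->8, 25->9.5, 25->9.5, 29->11, 31->12
Step 2: Rank sum for X: R1 = 1 + 2 + 3 + 5 + 7 + 8 + 9.5 + 11 = 46.5.
Step 3: U_X = R1 - n1(n1+1)/2 = 46.5 - 8*9/2 = 46.5 - 36 = 10.5.
       U_Y = n1*n2 - U_X = 32 - 10.5 = 21.5.
Step 4: Ties are present, so use the tie-corrected normal approximation (with continuity correction) for the p-value.
Step 5: p-value = 0.394938; compare to alpha = 0.1. fail to reject H0.

U_X = 10.5, p = 0.394938, fail to reject H0 at alpha = 0.1.


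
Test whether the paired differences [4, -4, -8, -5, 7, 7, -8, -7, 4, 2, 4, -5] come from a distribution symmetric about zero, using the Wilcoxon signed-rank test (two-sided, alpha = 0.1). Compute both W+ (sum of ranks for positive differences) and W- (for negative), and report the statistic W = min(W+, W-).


Step 1: Drop any zero differences (none here) and take |d_i|.
|d| = [4, 4, 8, 5, 7, 7, 8, 7, 4, 2, 4, 5]
Step 2: Midrank |d_i| (ties get averaged ranks).
ranks: |4|->3.5, |4|->3.5, |8|->11.5, |5|->6.5, |7|->9, |7|->9, |8|->11.5, |7|->9, |4|->3.5, |2|->1, |4|->3.5, |5|->6.5
Step 3: Attach original signs; sum ranks with positive sign and with negative sign.
W+ = 3.5 + 9 + 9 + 3.5 + 1 + 3.5 = 29.5
W- = 3.5 + 11.5 + 6.5 + 11.5 + 9 + 6.5 = 48.5
(Check: W+ + W- = 78 should equal n(n+1)/2 = 78.)
Step 4: Test statistic W = min(W+, W-) = 29.5.
Step 5: Ties in |d|, so use the tie-corrected normal approximation.
        E[W] = n(n+1)/4 = 12*13/4 = 39.
        Tie groups: |d|=4 (t=4), |d|=5 (t=2), |d|=7 (t=3), |d|=8 (t=2); sum(t^3 - t) = 96.
        Var[W] = n(n+1)(2n+1)/24 - sum(t^3-t)/48 = 3900/24 - 96/48 = 160.5.
        z = (W - E[W]) / sqrt(Var[W]) = (29.5 - 39) / 12.6689 = -0.7499.
        Two-sided p = 2*Phi(z) = 0.453333.
Step 6: alpha = 0.1. fail to reject H0.

W+ = 29.5, W- = 48.5, W = min = 29.5, p = 0.453333, fail to reject H0.


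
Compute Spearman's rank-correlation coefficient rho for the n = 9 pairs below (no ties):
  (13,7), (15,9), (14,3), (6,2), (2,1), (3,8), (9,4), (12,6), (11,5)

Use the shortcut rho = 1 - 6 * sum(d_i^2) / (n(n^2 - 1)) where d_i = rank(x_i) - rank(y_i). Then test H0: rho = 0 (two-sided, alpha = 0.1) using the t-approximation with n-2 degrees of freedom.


Step 1: Rank x and y separately (midranks; no ties here).
rank(x): 13->7, 15->9, 14->8, 6->3, 2->1, 3->2, 9->4, 12->6, 11->5
rank(y): 7->7, 9->9, 3->3, 2->2, 1->1, 8->8, 4->4, 6->6, 5->5
Step 2: d_i = R_x(i) - R_y(i); compute d_i^2.
  (7-7)^2=0, (9-9)^2=0, (8-3)^2=25, (3-2)^2=1, (1-1)^2=0, (2-8)^2=36, (4-4)^2=0, (6-6)^2=0, (5-5)^2=0
sum(d^2) = 62.
Step 3: rho = 1 - 6*62 / (9*(9^2 - 1)) = 1 - 372/720 = 0.483333.
Step 4: Under H0, t = rho * sqrt((n-2)/(1-rho^2)) = 1.4607 ~ t(7).
Step 5: Two-sided p-value from the t-distribution with 7 df = 0.187470.
Step 6: alpha = 0.1. fail to reject H0.

rho = 0.4833, p = 0.187470, fail to reject H0 at alpha = 0.1.


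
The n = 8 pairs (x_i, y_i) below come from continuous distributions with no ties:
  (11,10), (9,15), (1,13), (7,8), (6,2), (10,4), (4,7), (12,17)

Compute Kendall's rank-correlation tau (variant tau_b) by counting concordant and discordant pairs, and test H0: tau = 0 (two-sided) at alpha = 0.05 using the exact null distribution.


Step 1: Enumerate the 28 unordered pairs (i,j) with i<j and classify each by sign(x_j-x_i) * sign(y_j-y_i).
  (1,2):dx=-2,dy=+5->D; (1,3):dx=-10,dy=+3->D; (1,4):dx=-4,dy=-2->C; (1,5):dx=-5,dy=-8->C
  (1,6):dx=-1,dy=-6->C; (1,7):dx=-7,dy=-3->C; (1,8):dx=+1,dy=+7->C; (2,3):dx=-8,dy=-2->C
  (2,4):dx=-2,dy=-7->C; (2,5):dx=-3,dy=-13->C; (2,6):dx=+1,dy=-11->D; (2,7):dx=-5,dy=-8->C
  (2,8):dx=+3,dy=+2->C; (3,4):dx=+6,dy=-5->D; (3,5):dx=+5,dy=-11->D; (3,6):dx=+9,dy=-9->D
  (3,7):dx=+3,dy=-6->D; (3,8):dx=+11,dy=+4->C; (4,5):dx=-1,dy=-6->C; (4,6):dx=+3,dy=-4->D
  (4,7):dx=-3,dy=-1->C; (4,8):dx=+5,dy=+9->C; (5,6):dx=+4,dy=+2->C; (5,7):dx=-2,dy=+5->D
  (5,8):dx=+6,dy=+15->C; (6,7):dx=-6,dy=+3->D; (6,8):dx=+2,dy=+13->C; (7,8):dx=+8,dy=+10->C
Step 2: C = 18, D = 10, total pairs = 28.
Step 3: tau = (C - D)/(n(n-1)/2) = (18 - 10)/28 = 0.285714.
Step 4: Exact two-sided p-value (enumerate n! = 40320 permutations of y under H0): p = 0.398760.
Step 5: alpha = 0.05. fail to reject H0.

tau_b = 0.2857 (C=18, D=10), p = 0.398760, fail to reject H0.


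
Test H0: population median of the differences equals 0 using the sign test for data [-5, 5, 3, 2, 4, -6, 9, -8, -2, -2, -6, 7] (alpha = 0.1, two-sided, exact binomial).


Step 1: Discard zero differences. Original n = 12; n_eff = number of nonzero differences = 12.
Nonzero differences (with sign): -5, +5, +3, +2, +4, -6, +9, -8, -2, -2, -6, +7
Step 2: Count signs: positive = 6, negative = 6.
Step 3: Under H0: P(positive) = 0.5, so the number of positives S ~ Bin(12, 0.5).
Step 4: Two-sided exact p-value = sum of Bin(12,0.5) probabilities at or below the observed probability = 1.000000.
Step 5: alpha = 0.1. fail to reject H0.

n_eff = 12, pos = 6, neg = 6, p = 1.000000, fail to reject H0.


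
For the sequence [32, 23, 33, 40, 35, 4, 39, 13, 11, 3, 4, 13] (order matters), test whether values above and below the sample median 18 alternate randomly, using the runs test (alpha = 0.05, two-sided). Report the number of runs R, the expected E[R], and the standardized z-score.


Step 1: Compute median = 18; label A = above, B = below.
Labels in order: AAAAABABBBBB  (n_A = 6, n_B = 6)
Step 2: Count runs R = 4.
Step 3: Under H0 (random ordering), E[R] = 2*n_A*n_B/(n_A+n_B) + 1 = 2*6*6/12 + 1 = 7.0000.
        Var[R] = 2*n_A*n_B*(2*n_A*n_B - n_A - n_B) / ((n_A+n_B)^2 * (n_A+n_B-1)) = 4320/1584 = 2.7273.
        SD[R] = 1.6514.
Step 4: Continuity-corrected z = (R + 0.5 - E[R]) / SD[R] = (4 + 0.5 - 7.0000) / 1.6514 = -1.5138.
Step 5: Two-sided p-value via normal approximation = 2*(1 - Phi(|z|)) = 0.130070.
Step 6: alpha = 0.05. fail to reject H0.

R = 4, z = -1.5138, p = 0.130070, fail to reject H0.


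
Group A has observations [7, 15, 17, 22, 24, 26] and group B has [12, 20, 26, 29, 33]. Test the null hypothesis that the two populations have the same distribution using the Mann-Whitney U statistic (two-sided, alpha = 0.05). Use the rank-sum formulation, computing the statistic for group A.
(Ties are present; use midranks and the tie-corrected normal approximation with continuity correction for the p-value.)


Step 1: Combine and sort all 11 observations; assign midranks.
sorted (value, group): (7,X), (12,Y), (15,X), (17,X), (20,Y), (22,X), (24,X), (26,X), (26,Y), (29,Y), (33,Y)
ranks: 7->1, 12->2, 15->3, 17->4, 20->5, 22->6, 24->7, 26->8.5, 26->8.5, 29->10, 33->11
Step 2: Rank sum for X: R1 = 1 + 3 + 4 + 6 + 7 + 8.5 = 29.5.
Step 3: U_X = R1 - n1(n1+1)/2 = 29.5 - 6*7/2 = 29.5 - 21 = 8.5.
       U_Y = n1*n2 - U_X = 30 - 8.5 = 21.5.
Step 4: Ties are present, so use the tie-corrected normal approximation (with continuity correction) for the p-value.
Step 5: p-value = 0.272229; compare to alpha = 0.05. fail to reject H0.

U_X = 8.5, p = 0.272229, fail to reject H0 at alpha = 0.05.


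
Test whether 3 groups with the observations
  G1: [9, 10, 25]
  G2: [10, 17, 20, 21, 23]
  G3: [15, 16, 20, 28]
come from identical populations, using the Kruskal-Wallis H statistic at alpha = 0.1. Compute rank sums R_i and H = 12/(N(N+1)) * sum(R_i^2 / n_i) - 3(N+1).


Step 1: Combine all N = 12 observations and assign midranks.
sorted (value, group, rank): (9,G1,1), (10,G1,2.5), (10,G2,2.5), (15,G3,4), (16,G3,5), (17,G2,6), (20,G2,7.5), (20,G3,7.5), (21,G2,9), (23,G2,10), (25,G1,11), (28,G3,12)
Step 2: Sum ranks within each group.
R_1 = 14.5 (n_1 = 3)
R_2 = 35 (n_2 = 5)
R_3 = 28.5 (n_3 = 4)
Step 3: H = 12/(N(N+1)) * sum(R_i^2/n_i) - 3(N+1)
     = 12/(12*13) * (14.5^2/3 + 35^2/5 + 28.5^2/4) - 3*13
     = 0.076923 * 518.146 - 39
     = 0.857372.
Step 4: Ties present; correction factor C = 1 - 12/(12^3 - 12) = 0.993007. Corrected H = 0.857372 / 0.993007 = 0.863410.
Step 5: Under H0, H ~ chi^2(2); p-value = 0.649401.
Step 6: alpha = 0.1. fail to reject H0.

H = 0.8634, df = 2, p = 0.649401, fail to reject H0.


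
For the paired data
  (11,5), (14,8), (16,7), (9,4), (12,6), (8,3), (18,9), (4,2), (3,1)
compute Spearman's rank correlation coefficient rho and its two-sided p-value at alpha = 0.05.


Step 1: Rank x and y separately (midranks; no ties here).
rank(x): 11->5, 14->7, 16->8, 9->4, 12->6, 8->3, 18->9, 4->2, 3->1
rank(y): 5->5, 8->8, 7->7, 4->4, 6->6, 3->3, 9->9, 2->2, 1->1
Step 2: d_i = R_x(i) - R_y(i); compute d_i^2.
  (5-5)^2=0, (7-8)^2=1, (8-7)^2=1, (4-4)^2=0, (6-6)^2=0, (3-3)^2=0, (9-9)^2=0, (2-2)^2=0, (1-1)^2=0
sum(d^2) = 2.
Step 3: rho = 1 - 6*2 / (9*(9^2 - 1)) = 1 - 12/720 = 0.983333.
Step 4: Under H0, t = rho * sqrt((n-2)/(1-rho^2)) = 14.3096 ~ t(7).
Step 5: Two-sided p-value from the t-distribution with 7 df = 0.000002.
Step 6: alpha = 0.05. reject H0.

rho = 0.9833, p = 0.000002, reject H0 at alpha = 0.05.


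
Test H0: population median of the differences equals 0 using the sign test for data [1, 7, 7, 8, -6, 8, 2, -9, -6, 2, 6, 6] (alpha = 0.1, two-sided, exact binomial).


Step 1: Discard zero differences. Original n = 12; n_eff = number of nonzero differences = 12.
Nonzero differences (with sign): +1, +7, +7, +8, -6, +8, +2, -9, -6, +2, +6, +6
Step 2: Count signs: positive = 9, negative = 3.
Step 3: Under H0: P(positive) = 0.5, so the number of positives S ~ Bin(12, 0.5).
Step 4: Two-sided exact p-value = sum of Bin(12,0.5) probabilities at or below the observed probability = 0.145996.
Step 5: alpha = 0.1. fail to reject H0.

n_eff = 12, pos = 9, neg = 3, p = 0.145996, fail to reject H0.


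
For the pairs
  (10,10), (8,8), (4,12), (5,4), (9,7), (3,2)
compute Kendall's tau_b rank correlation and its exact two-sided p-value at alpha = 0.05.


Step 1: Enumerate the 15 unordered pairs (i,j) with i<j and classify each by sign(x_j-x_i) * sign(y_j-y_i).
  (1,2):dx=-2,dy=-2->C; (1,3):dx=-6,dy=+2->D; (1,4):dx=-5,dy=-6->C; (1,5):dx=-1,dy=-3->C
  (1,6):dx=-7,dy=-8->C; (2,3):dx=-4,dy=+4->D; (2,4):dx=-3,dy=-4->C; (2,5):dx=+1,dy=-1->D
  (2,6):dx=-5,dy=-6->C; (3,4):dx=+1,dy=-8->D; (3,5):dx=+5,dy=-5->D; (3,6):dx=-1,dy=-10->C
  (4,5):dx=+4,dy=+3->C; (4,6):dx=-2,dy=-2->C; (5,6):dx=-6,dy=-5->C
Step 2: C = 10, D = 5, total pairs = 15.
Step 3: tau = (C - D)/(n(n-1)/2) = (10 - 5)/15 = 0.333333.
Step 4: Exact two-sided p-value (enumerate n! = 720 permutations of y under H0): p = 0.469444.
Step 5: alpha = 0.05. fail to reject H0.

tau_b = 0.3333 (C=10, D=5), p = 0.469444, fail to reject H0.


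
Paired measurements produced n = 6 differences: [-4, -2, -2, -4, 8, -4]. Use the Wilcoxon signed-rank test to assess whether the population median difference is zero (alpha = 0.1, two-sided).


Step 1: Drop any zero differences (none here) and take |d_i|.
|d| = [4, 2, 2, 4, 8, 4]
Step 2: Midrank |d_i| (ties get averaged ranks).
ranks: |4|->4, |2|->1.5, |2|->1.5, |4|->4, |8|->6, |4|->4
Step 3: Attach original signs; sum ranks with positive sign and with negative sign.
W+ = 6 = 6
W- = 4 + 1.5 + 1.5 + 4 + 4 = 15
(Check: W+ + W- = 21 should equal n(n+1)/2 = 21.)
Step 4: Test statistic W = min(W+, W-) = 6.
Step 5: Ties in |d|, so use the tie-corrected normal approximation.
        E[W] = n(n+1)/4 = 6*7/4 = 10.5.
        Tie groups: |d|=2 (t=2), |d|=4 (t=3); sum(t^3 - t) = 30.
        Var[W] = n(n+1)(2n+1)/24 - sum(t^3-t)/48 = 546/24 - 30/48 = 22.125.
        z = (W - E[W]) / sqrt(Var[W]) = (6 - 10.5) / 4.7037 = -0.9567.
        Two-sided p = 2*Phi(z) = 0.338724.
Step 6: alpha = 0.1. fail to reject H0.

W+ = 6, W- = 15, W = min = 6, p = 0.338724, fail to reject H0.


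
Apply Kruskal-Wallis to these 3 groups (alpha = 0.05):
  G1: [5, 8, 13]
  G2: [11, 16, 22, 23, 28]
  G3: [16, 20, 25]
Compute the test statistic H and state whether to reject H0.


Step 1: Combine all N = 11 observations and assign midranks.
sorted (value, group, rank): (5,G1,1), (8,G1,2), (11,G2,3), (13,G1,4), (16,G2,5.5), (16,G3,5.5), (20,G3,7), (22,G2,8), (23,G2,9), (25,G3,10), (28,G2,11)
Step 2: Sum ranks within each group.
R_1 = 7 (n_1 = 3)
R_2 = 36.5 (n_2 = 5)
R_3 = 22.5 (n_3 = 3)
Step 3: H = 12/(N(N+1)) * sum(R_i^2/n_i) - 3(N+1)
     = 12/(11*12) * (7^2/3 + 36.5^2/5 + 22.5^2/3) - 3*12
     = 0.090909 * 451.533 - 36
     = 5.048485.
Step 4: Ties present; correction factor C = 1 - 6/(11^3 - 11) = 0.995455. Corrected H = 5.048485 / 0.995455 = 5.071537.
Step 5: Under H0, H ~ chi^2(2); p-value = 0.079201.
Step 6: alpha = 0.05. fail to reject H0.

H = 5.0715, df = 2, p = 0.079201, fail to reject H0.


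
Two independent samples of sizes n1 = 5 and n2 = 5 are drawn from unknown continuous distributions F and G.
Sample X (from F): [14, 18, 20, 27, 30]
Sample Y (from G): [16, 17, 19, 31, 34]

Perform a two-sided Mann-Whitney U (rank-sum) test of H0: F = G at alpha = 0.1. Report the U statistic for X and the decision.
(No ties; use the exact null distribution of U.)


Step 1: Combine and sort all 10 observations; assign midranks.
sorted (value, group): (14,X), (16,Y), (17,Y), (18,X), (19,Y), (20,X), (27,X), (30,X), (31,Y), (34,Y)
ranks: 14->1, 16->2, 17->3, 18->4, 19->5, 20->6, 27->7, 30->8, 31->9, 34->10
Step 2: Rank sum for X: R1 = 1 + 4 + 6 + 7 + 8 = 26.
Step 3: U_X = R1 - n1(n1+1)/2 = 26 - 5*6/2 = 26 - 15 = 11.
       U_Y = n1*n2 - U_X = 25 - 11 = 14.
Step 4: No ties, so the exact null distribution of U (based on enumerating the C(10,5) = 252 equally likely rank assignments) gives the two-sided p-value.
Step 5: p-value = 0.841270; compare to alpha = 0.1. fail to reject H0.

U_X = 11, p = 0.841270, fail to reject H0 at alpha = 0.1.


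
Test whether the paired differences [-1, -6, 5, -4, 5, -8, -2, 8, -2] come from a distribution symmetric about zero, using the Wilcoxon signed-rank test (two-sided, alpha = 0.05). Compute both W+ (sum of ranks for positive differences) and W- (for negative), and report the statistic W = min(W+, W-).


Step 1: Drop any zero differences (none here) and take |d_i|.
|d| = [1, 6, 5, 4, 5, 8, 2, 8, 2]
Step 2: Midrank |d_i| (ties get averaged ranks).
ranks: |1|->1, |6|->7, |5|->5.5, |4|->4, |5|->5.5, |8|->8.5, |2|->2.5, |8|->8.5, |2|->2.5
Step 3: Attach original signs; sum ranks with positive sign and with negative sign.
W+ = 5.5 + 5.5 + 8.5 = 19.5
W- = 1 + 7 + 4 + 8.5 + 2.5 + 2.5 = 25.5
(Check: W+ + W- = 45 should equal n(n+1)/2 = 45.)
Step 4: Test statistic W = min(W+, W-) = 19.5.
Step 5: Ties in |d|, so use the tie-corrected normal approximation.
        E[W] = n(n+1)/4 = 9*10/4 = 22.5.
        Tie groups: |d|=2 (t=2), |d|=5 (t=2), |d|=8 (t=2); sum(t^3 - t) = 18.
        Var[W] = n(n+1)(2n+1)/24 - sum(t^3-t)/48 = 1710/24 - 18/48 = 70.875.
        z = (W - E[W]) / sqrt(Var[W]) = (19.5 - 22.5) / 8.4187 = -0.3563.
        Two-sided p = 2*Phi(z) = 0.721580.
Step 6: alpha = 0.05. fail to reject H0.

W+ = 19.5, W- = 25.5, W = min = 19.5, p = 0.721580, fail to reject H0.


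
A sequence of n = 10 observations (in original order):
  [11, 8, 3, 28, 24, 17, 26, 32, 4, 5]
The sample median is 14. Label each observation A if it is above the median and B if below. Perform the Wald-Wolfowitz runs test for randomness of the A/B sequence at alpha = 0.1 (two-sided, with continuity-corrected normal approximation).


Step 1: Compute median = 14; label A = above, B = below.
Labels in order: BBBAAAAABB  (n_A = 5, n_B = 5)
Step 2: Count runs R = 3.
Step 3: Under H0 (random ordering), E[R] = 2*n_A*n_B/(n_A+n_B) + 1 = 2*5*5/10 + 1 = 6.0000.
        Var[R] = 2*n_A*n_B*(2*n_A*n_B - n_A - n_B) / ((n_A+n_B)^2 * (n_A+n_B-1)) = 2000/900 = 2.2222.
        SD[R] = 1.4907.
Step 4: Continuity-corrected z = (R + 0.5 - E[R]) / SD[R] = (3 + 0.5 - 6.0000) / 1.4907 = -1.6771.
Step 5: Two-sided p-value via normal approximation = 2*(1 - Phi(|z|)) = 0.093533.
Step 6: alpha = 0.1. reject H0.

R = 3, z = -1.6771, p = 0.093533, reject H0.


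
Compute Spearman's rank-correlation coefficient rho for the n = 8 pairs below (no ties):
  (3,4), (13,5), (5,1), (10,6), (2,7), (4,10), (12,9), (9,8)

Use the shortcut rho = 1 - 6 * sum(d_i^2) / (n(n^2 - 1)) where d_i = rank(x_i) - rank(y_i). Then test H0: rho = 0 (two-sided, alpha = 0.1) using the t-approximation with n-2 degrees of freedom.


Step 1: Rank x and y separately (midranks; no ties here).
rank(x): 3->2, 13->8, 5->4, 10->6, 2->1, 4->3, 12->7, 9->5
rank(y): 4->2, 5->3, 1->1, 6->4, 7->5, 10->8, 9->7, 8->6
Step 2: d_i = R_x(i) - R_y(i); compute d_i^2.
  (2-2)^2=0, (8-3)^2=25, (4-1)^2=9, (6-4)^2=4, (1-5)^2=16, (3-8)^2=25, (7-7)^2=0, (5-6)^2=1
sum(d^2) = 80.
Step 3: rho = 1 - 6*80 / (8*(8^2 - 1)) = 1 - 480/504 = 0.047619.
Step 4: Under H0, t = rho * sqrt((n-2)/(1-rho^2)) = 0.1168 ~ t(6).
Step 5: Two-sided p-value from the t-distribution with 6 df = 0.910849.
Step 6: alpha = 0.1. fail to reject H0.

rho = 0.0476, p = 0.910849, fail to reject H0 at alpha = 0.1.


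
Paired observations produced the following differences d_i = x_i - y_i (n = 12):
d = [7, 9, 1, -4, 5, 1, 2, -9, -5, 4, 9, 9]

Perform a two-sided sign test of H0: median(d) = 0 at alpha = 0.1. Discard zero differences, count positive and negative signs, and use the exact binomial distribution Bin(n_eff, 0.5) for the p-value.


Step 1: Discard zero differences. Original n = 12; n_eff = number of nonzero differences = 12.
Nonzero differences (with sign): +7, +9, +1, -4, +5, +1, +2, -9, -5, +4, +9, +9
Step 2: Count signs: positive = 9, negative = 3.
Step 3: Under H0: P(positive) = 0.5, so the number of positives S ~ Bin(12, 0.5).
Step 4: Two-sided exact p-value = sum of Bin(12,0.5) probabilities at or below the observed probability = 0.145996.
Step 5: alpha = 0.1. fail to reject H0.

n_eff = 12, pos = 9, neg = 3, p = 0.145996, fail to reject H0.


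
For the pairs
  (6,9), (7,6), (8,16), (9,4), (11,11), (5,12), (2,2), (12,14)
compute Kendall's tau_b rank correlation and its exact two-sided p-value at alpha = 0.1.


Step 1: Enumerate the 28 unordered pairs (i,j) with i<j and classify each by sign(x_j-x_i) * sign(y_j-y_i).
  (1,2):dx=+1,dy=-3->D; (1,3):dx=+2,dy=+7->C; (1,4):dx=+3,dy=-5->D; (1,5):dx=+5,dy=+2->C
  (1,6):dx=-1,dy=+3->D; (1,7):dx=-4,dy=-7->C; (1,8):dx=+6,dy=+5->C; (2,3):dx=+1,dy=+10->C
  (2,4):dx=+2,dy=-2->D; (2,5):dx=+4,dy=+5->C; (2,6):dx=-2,dy=+6->D; (2,7):dx=-5,dy=-4->C
  (2,8):dx=+5,dy=+8->C; (3,4):dx=+1,dy=-12->D; (3,5):dx=+3,dy=-5->D; (3,6):dx=-3,dy=-4->C
  (3,7):dx=-6,dy=-14->C; (3,8):dx=+4,dy=-2->D; (4,5):dx=+2,dy=+7->C; (4,6):dx=-4,dy=+8->D
  (4,7):dx=-7,dy=-2->C; (4,8):dx=+3,dy=+10->C; (5,6):dx=-6,dy=+1->D; (5,7):dx=-9,dy=-9->C
  (5,8):dx=+1,dy=+3->C; (6,7):dx=-3,dy=-10->C; (6,8):dx=+7,dy=+2->C; (7,8):dx=+10,dy=+12->C
Step 2: C = 18, D = 10, total pairs = 28.
Step 3: tau = (C - D)/(n(n-1)/2) = (18 - 10)/28 = 0.285714.
Step 4: Exact two-sided p-value (enumerate n! = 40320 permutations of y under H0): p = 0.398760.
Step 5: alpha = 0.1. fail to reject H0.

tau_b = 0.2857 (C=18, D=10), p = 0.398760, fail to reject H0.


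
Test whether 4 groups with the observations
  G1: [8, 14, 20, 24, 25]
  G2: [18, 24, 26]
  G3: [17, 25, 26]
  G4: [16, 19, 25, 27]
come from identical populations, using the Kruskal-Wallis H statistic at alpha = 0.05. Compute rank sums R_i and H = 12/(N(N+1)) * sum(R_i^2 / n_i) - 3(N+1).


Step 1: Combine all N = 15 observations and assign midranks.
sorted (value, group, rank): (8,G1,1), (14,G1,2), (16,G4,3), (17,G3,4), (18,G2,5), (19,G4,6), (20,G1,7), (24,G1,8.5), (24,G2,8.5), (25,G1,11), (25,G3,11), (25,G4,11), (26,G2,13.5), (26,G3,13.5), (27,G4,15)
Step 2: Sum ranks within each group.
R_1 = 29.5 (n_1 = 5)
R_2 = 27 (n_2 = 3)
R_3 = 28.5 (n_3 = 3)
R_4 = 35 (n_4 = 4)
Step 3: H = 12/(N(N+1)) * sum(R_i^2/n_i) - 3(N+1)
     = 12/(15*16) * (29.5^2/5 + 27^2/3 + 28.5^2/3 + 35^2/4) - 3*16
     = 0.050000 * 994.05 - 48
     = 1.702500.
Step 4: Ties present; correction factor C = 1 - 36/(15^3 - 15) = 0.989286. Corrected H = 1.702500 / 0.989286 = 1.720939.
Step 5: Under H0, H ~ chi^2(3); p-value = 0.632289.
Step 6: alpha = 0.05. fail to reject H0.

H = 1.7209, df = 3, p = 0.632289, fail to reject H0.


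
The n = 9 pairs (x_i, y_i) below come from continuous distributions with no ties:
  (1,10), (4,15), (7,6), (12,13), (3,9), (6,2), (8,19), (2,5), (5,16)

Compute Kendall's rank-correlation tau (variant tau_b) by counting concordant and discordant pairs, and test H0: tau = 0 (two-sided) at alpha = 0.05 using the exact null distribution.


Step 1: Enumerate the 36 unordered pairs (i,j) with i<j and classify each by sign(x_j-x_i) * sign(y_j-y_i).
  (1,2):dx=+3,dy=+5->C; (1,3):dx=+6,dy=-4->D; (1,4):dx=+11,dy=+3->C; (1,5):dx=+2,dy=-1->D
  (1,6):dx=+5,dy=-8->D; (1,7):dx=+7,dy=+9->C; (1,8):dx=+1,dy=-5->D; (1,9):dx=+4,dy=+6->C
  (2,3):dx=+3,dy=-9->D; (2,4):dx=+8,dy=-2->D; (2,5):dx=-1,dy=-6->C; (2,6):dx=+2,dy=-13->D
  (2,7):dx=+4,dy=+4->C; (2,8):dx=-2,dy=-10->C; (2,9):dx=+1,dy=+1->C; (3,4):dx=+5,dy=+7->C
  (3,5):dx=-4,dy=+3->D; (3,6):dx=-1,dy=-4->C; (3,7):dx=+1,dy=+13->C; (3,8):dx=-5,dy=-1->C
  (3,9):dx=-2,dy=+10->D; (4,5):dx=-9,dy=-4->C; (4,6):dx=-6,dy=-11->C; (4,7):dx=-4,dy=+6->D
  (4,8):dx=-10,dy=-8->C; (4,9):dx=-7,dy=+3->D; (5,6):dx=+3,dy=-7->D; (5,7):dx=+5,dy=+10->C
  (5,8):dx=-1,dy=-4->C; (5,9):dx=+2,dy=+7->C; (6,7):dx=+2,dy=+17->C; (6,8):dx=-4,dy=+3->D
  (6,9):dx=-1,dy=+14->D; (7,8):dx=-6,dy=-14->C; (7,9):dx=-3,dy=-3->C; (8,9):dx=+3,dy=+11->C
Step 2: C = 22, D = 14, total pairs = 36.
Step 3: tau = (C - D)/(n(n-1)/2) = (22 - 14)/36 = 0.222222.
Step 4: Exact two-sided p-value (enumerate n! = 362880 permutations of y under H0): p = 0.476709.
Step 5: alpha = 0.05. fail to reject H0.

tau_b = 0.2222 (C=22, D=14), p = 0.476709, fail to reject H0.


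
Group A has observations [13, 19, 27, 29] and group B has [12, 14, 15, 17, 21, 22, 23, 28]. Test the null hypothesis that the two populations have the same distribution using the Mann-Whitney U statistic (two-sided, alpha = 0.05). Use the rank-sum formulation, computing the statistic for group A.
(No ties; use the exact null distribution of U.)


Step 1: Combine and sort all 12 observations; assign midranks.
sorted (value, group): (12,Y), (13,X), (14,Y), (15,Y), (17,Y), (19,X), (21,Y), (22,Y), (23,Y), (27,X), (28,Y), (29,X)
ranks: 12->1, 13->2, 14->3, 15->4, 17->5, 19->6, 21->7, 22->8, 23->9, 27->10, 28->11, 29->12
Step 2: Rank sum for X: R1 = 2 + 6 + 10 + 12 = 30.
Step 3: U_X = R1 - n1(n1+1)/2 = 30 - 4*5/2 = 30 - 10 = 20.
       U_Y = n1*n2 - U_X = 32 - 20 = 12.
Step 4: No ties, so the exact null distribution of U (based on enumerating the C(12,4) = 495 equally likely rank assignments) gives the two-sided p-value.
Step 5: p-value = 0.569697; compare to alpha = 0.05. fail to reject H0.

U_X = 20, p = 0.569697, fail to reject H0 at alpha = 0.05.


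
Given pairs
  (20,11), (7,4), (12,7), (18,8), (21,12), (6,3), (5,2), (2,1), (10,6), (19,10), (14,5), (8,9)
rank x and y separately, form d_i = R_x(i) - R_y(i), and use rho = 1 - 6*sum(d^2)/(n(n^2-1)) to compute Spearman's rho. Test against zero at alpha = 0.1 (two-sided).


Step 1: Rank x and y separately (midranks; no ties here).
rank(x): 20->11, 7->4, 12->7, 18->9, 21->12, 6->3, 5->2, 2->1, 10->6, 19->10, 14->8, 8->5
rank(y): 11->11, 4->4, 7->7, 8->8, 12->12, 3->3, 2->2, 1->1, 6->6, 10->10, 5->5, 9->9
Step 2: d_i = R_x(i) - R_y(i); compute d_i^2.
  (11-11)^2=0, (4-4)^2=0, (7-7)^2=0, (9-8)^2=1, (12-12)^2=0, (3-3)^2=0, (2-2)^2=0, (1-1)^2=0, (6-6)^2=0, (10-10)^2=0, (8-5)^2=9, (5-9)^2=16
sum(d^2) = 26.
Step 3: rho = 1 - 6*26 / (12*(12^2 - 1)) = 1 - 156/1716 = 0.909091.
Step 4: Under H0, t = rho * sqrt((n-2)/(1-rho^2)) = 6.9007 ~ t(10).
Step 5: Two-sided p-value from the t-distribution with 10 df = 0.000042.
Step 6: alpha = 0.1. reject H0.

rho = 0.9091, p = 0.000042, reject H0 at alpha = 0.1.


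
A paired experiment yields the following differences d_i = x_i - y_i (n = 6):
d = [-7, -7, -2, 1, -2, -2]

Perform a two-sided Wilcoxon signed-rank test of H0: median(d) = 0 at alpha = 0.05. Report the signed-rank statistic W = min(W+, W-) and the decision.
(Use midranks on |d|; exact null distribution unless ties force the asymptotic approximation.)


Step 1: Drop any zero differences (none here) and take |d_i|.
|d| = [7, 7, 2, 1, 2, 2]
Step 2: Midrank |d_i| (ties get averaged ranks).
ranks: |7|->5.5, |7|->5.5, |2|->3, |1|->1, |2|->3, |2|->3
Step 3: Attach original signs; sum ranks with positive sign and with negative sign.
W+ = 1 = 1
W- = 5.5 + 5.5 + 3 + 3 + 3 = 20
(Check: W+ + W- = 21 should equal n(n+1)/2 = 21.)
Step 4: Test statistic W = min(W+, W-) = 1.
Step 5: Ties in |d|, so use the tie-corrected normal approximation.
        E[W] = n(n+1)/4 = 6*7/4 = 10.5.
        Tie groups: |d|=2 (t=3), |d|=7 (t=2); sum(t^3 - t) = 30.
        Var[W] = n(n+1)(2n+1)/24 - sum(t^3-t)/48 = 546/24 - 30/48 = 22.125.
        z = (W - E[W]) / sqrt(Var[W]) = (1 - 10.5) / 4.7037 = -2.0197.
        Two-sided p = 2*Phi(z) = 0.043417.
Step 6: alpha = 0.05. reject H0.

W+ = 1, W- = 20, W = min = 1, p = 0.043417, reject H0.


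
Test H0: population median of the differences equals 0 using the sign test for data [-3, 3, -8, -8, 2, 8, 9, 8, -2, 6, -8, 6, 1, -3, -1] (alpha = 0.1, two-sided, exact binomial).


Step 1: Discard zero differences. Original n = 15; n_eff = number of nonzero differences = 15.
Nonzero differences (with sign): -3, +3, -8, -8, +2, +8, +9, +8, -2, +6, -8, +6, +1, -3, -1
Step 2: Count signs: positive = 8, negative = 7.
Step 3: Under H0: P(positive) = 0.5, so the number of positives S ~ Bin(15, 0.5).
Step 4: Two-sided exact p-value = sum of Bin(15,0.5) probabilities at or below the observed probability = 1.000000.
Step 5: alpha = 0.1. fail to reject H0.

n_eff = 15, pos = 8, neg = 7, p = 1.000000, fail to reject H0.
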